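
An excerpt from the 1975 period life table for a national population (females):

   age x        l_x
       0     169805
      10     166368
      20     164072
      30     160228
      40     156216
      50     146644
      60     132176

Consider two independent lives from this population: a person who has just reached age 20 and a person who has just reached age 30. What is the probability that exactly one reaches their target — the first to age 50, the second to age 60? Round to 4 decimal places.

0.2441

p₁ = l_50/l_20 = 146644/164072 = 0.893778; p₂ = l_60/l_30 = 132176/160228 = 0.824924.
P(exactly one) = p₁(1−p₂) + (1−p₁)p₂ = 0.156479 + 0.087625 = 0.244104.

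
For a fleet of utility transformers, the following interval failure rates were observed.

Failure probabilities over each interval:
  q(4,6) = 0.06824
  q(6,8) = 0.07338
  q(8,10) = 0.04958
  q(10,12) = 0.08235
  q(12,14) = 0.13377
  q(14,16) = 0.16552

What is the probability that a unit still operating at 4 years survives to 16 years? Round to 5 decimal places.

P(survive 4→16) = (1 − 0.06824) × (1 − 0.07338) × (1 − 0.04958) × (1 − 0.08235) × (1 − 0.13377) × (1 − 0.16552).
= 0.93176 × 0.92662 × 0.95042 × 0.91765 × 0.86623 × 0.83448 = 0.544312.

0.54431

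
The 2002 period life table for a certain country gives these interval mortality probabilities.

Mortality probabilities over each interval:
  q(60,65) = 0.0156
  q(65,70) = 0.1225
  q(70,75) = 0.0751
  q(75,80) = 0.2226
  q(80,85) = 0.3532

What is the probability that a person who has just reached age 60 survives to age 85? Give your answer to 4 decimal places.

0.4017

P(survive 60→85) = (1 − 0.0156) × (1 − 0.1225) × (1 − 0.0751) × (1 − 0.2226) × (1 − 0.3532).
= 0.9844 × 0.8775 × 0.9249 × 0.7774 × 0.6468 = 0.401724.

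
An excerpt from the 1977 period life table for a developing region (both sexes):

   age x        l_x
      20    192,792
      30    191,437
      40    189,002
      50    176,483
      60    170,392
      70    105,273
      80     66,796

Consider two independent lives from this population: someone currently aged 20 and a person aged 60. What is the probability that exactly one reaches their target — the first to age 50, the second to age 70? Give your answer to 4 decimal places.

0.4021

p₁ = l_50/l_20 = 176,483/192,792 = 0.915406; p₂ = l_70/l_60 = 105,273/170,392 = 0.617828.
P(exactly one) = p₁(1−p₂) + (1−p₁)p₂ = 0.349843 + 0.052265 = 0.402107.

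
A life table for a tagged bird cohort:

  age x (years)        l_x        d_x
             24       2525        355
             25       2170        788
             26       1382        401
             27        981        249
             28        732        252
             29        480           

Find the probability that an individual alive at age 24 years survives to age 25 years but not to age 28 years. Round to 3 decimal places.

0.570

This is the probability of reaching 25 but not 28, conditional on being alive at 24: (l_25 − l_28) / l_24.
= (2170 − 732) / 2525 = 1438 / 2525 = 0.569505.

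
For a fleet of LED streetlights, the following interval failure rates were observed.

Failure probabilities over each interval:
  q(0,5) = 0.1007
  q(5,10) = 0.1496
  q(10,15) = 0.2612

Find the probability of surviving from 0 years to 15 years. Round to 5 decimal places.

The overall survival probability is (1 − 0.1007) × (1 − 0.1496) × (1 − 0.2612).
= 0.8993 × 0.8504 × 0.7388 = 0.565008.

0.56501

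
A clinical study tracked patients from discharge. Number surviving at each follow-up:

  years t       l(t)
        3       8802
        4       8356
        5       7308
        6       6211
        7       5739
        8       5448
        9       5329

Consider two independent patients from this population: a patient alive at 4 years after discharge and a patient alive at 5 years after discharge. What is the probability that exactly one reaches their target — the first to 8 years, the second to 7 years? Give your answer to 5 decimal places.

0.41328

p₁ = l(8)/l(4) = 5448/8356 = 0.651987; p₂ = l(7)/l(5) = 5739/7308 = 0.785304.
P(exactly one) = p₁(1−p₂) + (1−p₁)p₂ = 0.139979 + 0.273296 = 0.413275.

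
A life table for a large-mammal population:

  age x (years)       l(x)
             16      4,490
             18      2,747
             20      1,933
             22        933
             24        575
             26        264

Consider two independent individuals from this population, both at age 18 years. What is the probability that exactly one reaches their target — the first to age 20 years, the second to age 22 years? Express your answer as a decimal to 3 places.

0.565

p₁ = l(20)/l(18) = 1,933/2,747 = 0.703677; p₂ = l(22)/l(18) = 933/2,747 = 0.339643.
P(exactly one) = p₁(1−p₂) + (1−p₁)p₂ = 0.464678 + 0.100644 = 0.565322.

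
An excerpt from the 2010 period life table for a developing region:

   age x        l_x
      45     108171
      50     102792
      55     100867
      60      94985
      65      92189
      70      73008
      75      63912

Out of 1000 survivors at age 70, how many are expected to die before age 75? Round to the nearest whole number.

The relevant probability is 1 − 63912/73008 = 0.124589.
Expected number = 1000 × 0.124589 = 125.

125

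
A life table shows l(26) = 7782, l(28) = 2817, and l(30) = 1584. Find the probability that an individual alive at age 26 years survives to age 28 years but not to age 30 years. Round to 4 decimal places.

0.1584

This is the probability of reaching 28 but not 30, conditional on being alive at 26: (l(28) − l(30)) / l(26).
= (2817 − 1584) / 7782 = 1233 / 7782 = 0.158443.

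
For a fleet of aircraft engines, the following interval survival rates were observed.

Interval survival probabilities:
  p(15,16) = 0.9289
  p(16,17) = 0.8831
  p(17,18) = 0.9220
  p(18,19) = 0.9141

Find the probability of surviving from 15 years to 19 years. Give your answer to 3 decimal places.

P(survive 15→19) = 0.9289 × 0.8831 × 0.9220 × 0.9141.
= 0.691359.

0.691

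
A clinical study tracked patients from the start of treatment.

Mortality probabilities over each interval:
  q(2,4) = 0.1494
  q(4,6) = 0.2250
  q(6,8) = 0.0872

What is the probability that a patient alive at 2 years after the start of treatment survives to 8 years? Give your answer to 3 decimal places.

0.602

The overall survival probability is (1 − 0.1494) × (1 − 0.2250) × (1 − 0.0872).
= 0.8506 × 0.7750 × 0.9128 = 0.601731.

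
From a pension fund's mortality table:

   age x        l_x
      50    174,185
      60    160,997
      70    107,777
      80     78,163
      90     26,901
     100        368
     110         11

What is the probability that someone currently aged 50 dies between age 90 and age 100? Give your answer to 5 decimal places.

0.15233

We want 40|10q50 = (l_90 − l_100)/l_50.
This is the probability of reaching 90 but not 100, conditional on being alive at 50: (l_90 − l_100) / l_50.
= (26,901 − 368) / 174,185 = 26,533 / 174,185 = 0.152327.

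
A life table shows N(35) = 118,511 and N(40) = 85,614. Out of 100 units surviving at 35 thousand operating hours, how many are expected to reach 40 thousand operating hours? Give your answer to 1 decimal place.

72.2

The relevant probability is 85,614/118,511 = 0.722414.
Expected number = 100 × 0.722414 = 72.2.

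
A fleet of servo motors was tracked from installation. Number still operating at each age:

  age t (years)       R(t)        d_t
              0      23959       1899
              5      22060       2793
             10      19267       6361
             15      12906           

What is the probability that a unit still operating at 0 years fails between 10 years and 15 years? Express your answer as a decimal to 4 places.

This is the probability of reaching 10 but not 15, conditional on being operational at 0: (R(10) − R(15)) / R(0).
= (19267 − 12906) / 23959 = 6361 / 23959 = 0.265495.

0.2655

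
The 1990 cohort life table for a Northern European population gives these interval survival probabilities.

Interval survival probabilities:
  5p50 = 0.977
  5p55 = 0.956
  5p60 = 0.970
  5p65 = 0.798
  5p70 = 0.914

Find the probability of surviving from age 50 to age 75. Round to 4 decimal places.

25p50 = 0.977 × 0.956 × 0.970 × 0.798 × 0.914.
= 0.660805.

0.6608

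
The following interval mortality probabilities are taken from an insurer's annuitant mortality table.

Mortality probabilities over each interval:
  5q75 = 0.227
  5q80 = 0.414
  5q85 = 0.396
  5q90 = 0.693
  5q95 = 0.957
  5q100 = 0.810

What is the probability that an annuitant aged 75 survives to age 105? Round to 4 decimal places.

30p75 = (1 − 0.227) × (1 − 0.414) × (1 − 0.396) × (1 − 0.693) × (1 − 0.957) × (1 − 0.810).
= 0.773 × 0.586 × 0.604 × 0.307 × 0.043 × 0.190 = 0.000686.

0.0007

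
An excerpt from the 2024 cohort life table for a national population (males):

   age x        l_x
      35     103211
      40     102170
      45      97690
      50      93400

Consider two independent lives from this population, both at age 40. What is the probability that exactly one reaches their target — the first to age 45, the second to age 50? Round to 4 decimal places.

p₁ = l_45/l_40 = 97690/102170 = 0.956152; p₂ = l_50/l_40 = 93400/102170 = 0.914163.
P(exactly one) = p₁(1−p₂) + (1−p₁)p₂ = 0.082073 + 0.040084 = 0.122157.

0.1222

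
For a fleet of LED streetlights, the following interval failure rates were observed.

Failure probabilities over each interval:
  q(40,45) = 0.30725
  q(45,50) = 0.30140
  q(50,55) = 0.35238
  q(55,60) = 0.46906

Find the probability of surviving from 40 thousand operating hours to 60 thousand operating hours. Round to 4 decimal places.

P(survive 40→60) = (1 − 0.30725) × (1 − 0.30140) × (1 − 0.35238) × (1 − 0.46906).
= 0.69275 × 0.69860 × 0.64762 × 0.53094 = 0.166407.

0.1664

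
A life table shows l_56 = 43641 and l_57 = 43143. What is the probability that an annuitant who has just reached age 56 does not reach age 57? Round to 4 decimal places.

P(die before 57 | alive at 56) = 1 − l_57/l_56 = 1 − 43143/43641 = (498)/43641 = 0.011411.

0.0114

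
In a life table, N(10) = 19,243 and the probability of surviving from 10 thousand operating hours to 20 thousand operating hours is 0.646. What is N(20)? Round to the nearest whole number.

N(20) = N(10) × p = 19,243 × 0.646 = 12431.

12431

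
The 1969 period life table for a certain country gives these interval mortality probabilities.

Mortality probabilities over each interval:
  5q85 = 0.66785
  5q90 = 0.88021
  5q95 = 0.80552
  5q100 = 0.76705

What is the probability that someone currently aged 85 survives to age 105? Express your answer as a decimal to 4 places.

0.0018

Survival from 85 to 105 is the product of surviving each interval: (1 − 0.66785) × (1 − 0.88021) × (1 − 0.80552) × (1 − 0.76705).
= 0.33215 × 0.11979 × 0.19448 × 0.23295 = 0.001803.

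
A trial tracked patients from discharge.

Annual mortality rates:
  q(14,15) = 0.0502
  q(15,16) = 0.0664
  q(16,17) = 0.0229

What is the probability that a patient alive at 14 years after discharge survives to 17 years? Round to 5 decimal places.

0.86643

The overall survival probability is (1 − 0.0502) × (1 − 0.0664) × (1 − 0.0229).
= 0.9498 × 0.9336 × 0.9771 = 0.866427.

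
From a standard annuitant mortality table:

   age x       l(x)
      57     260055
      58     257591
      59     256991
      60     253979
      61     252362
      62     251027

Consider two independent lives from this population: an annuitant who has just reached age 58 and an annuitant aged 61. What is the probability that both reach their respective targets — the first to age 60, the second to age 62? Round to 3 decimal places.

p₁ = l(60)/l(58) = 253979/257591 = 0.985978; p₂ = l(62)/l(61) = 251027/252362 = 0.994710.
P(both) = p₁ × p₂ = 0.985978 × 0.994710 = 0.980762.

0.981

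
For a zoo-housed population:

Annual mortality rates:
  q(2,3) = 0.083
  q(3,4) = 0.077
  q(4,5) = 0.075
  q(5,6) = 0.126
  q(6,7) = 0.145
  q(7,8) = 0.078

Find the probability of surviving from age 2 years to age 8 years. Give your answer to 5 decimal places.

Survival from 2 to 8 is the product of surviving each interval: (1 − 0.083) × (1 − 0.077) × (1 − 0.075) × (1 − 0.126) × (1 − 0.145) × (1 − 0.078).
= 0.917 × 0.923 × 0.925 × 0.874 × 0.855 × 0.922 = 0.539413.

0.53941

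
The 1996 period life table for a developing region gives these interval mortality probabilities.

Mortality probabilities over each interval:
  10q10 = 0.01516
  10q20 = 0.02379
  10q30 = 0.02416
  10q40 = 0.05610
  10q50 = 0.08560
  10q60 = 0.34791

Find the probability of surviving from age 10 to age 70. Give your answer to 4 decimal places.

0.5280

Chaining the interval survival probabilities: (1 − 0.01516) × (1 − 0.02379) × (1 − 0.02416) × (1 − 0.05610) × (1 − 0.08560) × (1 − 0.34791).
= 0.98484 × 0.97621 × 0.97584 × 0.94390 × 0.91440 × 0.65209 = 0.528028.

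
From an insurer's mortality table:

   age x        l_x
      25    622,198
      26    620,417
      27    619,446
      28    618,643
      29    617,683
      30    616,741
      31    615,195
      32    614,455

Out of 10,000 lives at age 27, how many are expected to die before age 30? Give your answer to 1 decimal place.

The relevant probability is 1 − 616,741/619,446 = 0.004367.
Expected number = 10,000 × 0.004367 = 43.7.

43.7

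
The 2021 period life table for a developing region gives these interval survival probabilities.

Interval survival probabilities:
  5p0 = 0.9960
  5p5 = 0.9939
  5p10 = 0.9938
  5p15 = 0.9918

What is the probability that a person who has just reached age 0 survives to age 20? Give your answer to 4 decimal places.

The overall survival probability is 0.9960 × 0.9939 × 0.9938 × 0.9918.
= 0.975720.

0.9757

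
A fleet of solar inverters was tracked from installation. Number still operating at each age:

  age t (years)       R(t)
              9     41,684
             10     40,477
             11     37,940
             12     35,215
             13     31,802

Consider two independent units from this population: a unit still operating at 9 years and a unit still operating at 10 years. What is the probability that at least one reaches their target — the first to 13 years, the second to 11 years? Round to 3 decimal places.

0.985

p₁ = R(13)/R(9) = 31,802/41,684 = 0.762931; p₂ = R(11)/R(10) = 37,940/40,477 = 0.937322.
P(at least one) = 1 − (1−p₁)(1−p₂) = 1 − 0.237069 × 0.062678 = 0.985141.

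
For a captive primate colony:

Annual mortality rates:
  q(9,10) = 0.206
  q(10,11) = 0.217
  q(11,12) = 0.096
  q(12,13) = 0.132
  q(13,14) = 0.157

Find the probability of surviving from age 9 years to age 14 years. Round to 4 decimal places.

0.4112

Chaining the interval survival probabilities: (1 − 0.206) × (1 − 0.217) × (1 − 0.096) × (1 − 0.132) × (1 − 0.157).
= 0.794 × 0.783 × 0.904 × 0.868 × 0.843 = 0.411243.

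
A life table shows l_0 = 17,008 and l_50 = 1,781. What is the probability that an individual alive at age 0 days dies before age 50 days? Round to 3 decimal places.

0.895

P(die before 50 | alive at 0) = 1 − l_50/l_0 = 1 − 1,781/17,008 = (15,227)/17,008 = 0.895285.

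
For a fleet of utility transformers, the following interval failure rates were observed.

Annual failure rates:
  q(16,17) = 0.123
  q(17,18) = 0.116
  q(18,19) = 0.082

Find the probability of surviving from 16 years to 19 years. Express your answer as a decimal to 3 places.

0.712

Chaining the interval survival probabilities: (1 − 0.123) × (1 − 0.116) × (1 − 0.082).
= 0.877 × 0.884 × 0.918 = 0.711696.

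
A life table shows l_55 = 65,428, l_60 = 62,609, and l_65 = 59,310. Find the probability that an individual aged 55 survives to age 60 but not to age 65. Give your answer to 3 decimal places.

We want 5|5q55 = (l_60 − l_65)/l_55.
This is the probability of reaching 60 but not 65, conditional on being alive at 55: (l_60 − l_65) / l_55.
= (62,609 − 59,310) / 65,428 = 3,299 / 65,428 = 0.050422.

0.050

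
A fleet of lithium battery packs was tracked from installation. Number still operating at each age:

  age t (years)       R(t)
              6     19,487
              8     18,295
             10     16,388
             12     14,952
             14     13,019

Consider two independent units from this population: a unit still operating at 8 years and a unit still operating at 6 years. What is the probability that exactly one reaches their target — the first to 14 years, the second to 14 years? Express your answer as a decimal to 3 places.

0.429

p₁ = R(14)/R(8) = 13,019/18,295 = 0.711615; p₂ = R(14)/R(6) = 13,019/19,487 = 0.668086.
P(exactly one) = p₁(1−p₂) + (1−p₁)p₂ = 0.236195 + 0.192666 = 0.428861.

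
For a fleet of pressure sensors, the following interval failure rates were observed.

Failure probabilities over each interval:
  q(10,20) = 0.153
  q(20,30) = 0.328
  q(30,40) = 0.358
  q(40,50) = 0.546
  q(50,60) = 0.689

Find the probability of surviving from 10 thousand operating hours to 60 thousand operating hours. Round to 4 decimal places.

Chaining the interval survival probabilities: (1 − 0.153) × (1 − 0.328) × (1 − 0.358) × (1 − 0.546) × (1 − 0.689).
= 0.847 × 0.672 × 0.642 × 0.454 × 0.311 = 0.051595.

0.0516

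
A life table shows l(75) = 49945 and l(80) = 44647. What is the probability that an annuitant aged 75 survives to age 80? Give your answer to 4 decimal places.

The conditional survival probability is l(80)/l(75) = 44647/49945 = 0.893923.

0.8939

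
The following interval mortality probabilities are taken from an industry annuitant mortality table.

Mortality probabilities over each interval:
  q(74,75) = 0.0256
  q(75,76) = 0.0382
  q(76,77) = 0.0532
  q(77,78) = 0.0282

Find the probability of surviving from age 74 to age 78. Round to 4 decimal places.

0.8623

The overall survival probability is (1 − 0.0256) × (1 − 0.0382) × (1 − 0.0532) × (1 − 0.0282).
= 0.9744 × 0.9618 × 0.9468 × 0.9718 = 0.862298.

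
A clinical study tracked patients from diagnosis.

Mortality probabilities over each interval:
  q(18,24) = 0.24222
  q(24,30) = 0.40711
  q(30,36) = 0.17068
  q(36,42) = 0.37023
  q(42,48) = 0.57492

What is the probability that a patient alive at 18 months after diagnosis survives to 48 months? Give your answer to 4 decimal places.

0.0997

P(survive 18→48) = (1 − 0.24222) × (1 − 0.40711) × (1 − 0.17068) × (1 − 0.37023) × (1 − 0.57492).
= 0.75778 × 0.59289 × 0.82932 × 0.62977 × 0.42508 = 0.099745.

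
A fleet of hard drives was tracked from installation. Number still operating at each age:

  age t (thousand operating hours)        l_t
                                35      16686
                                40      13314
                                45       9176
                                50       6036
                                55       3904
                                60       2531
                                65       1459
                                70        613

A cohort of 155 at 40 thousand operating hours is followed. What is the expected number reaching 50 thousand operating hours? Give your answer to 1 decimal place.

70.3

The relevant probability is 6036/13314 = 0.453357.
Expected number = 155 × 0.453357 = 70.3.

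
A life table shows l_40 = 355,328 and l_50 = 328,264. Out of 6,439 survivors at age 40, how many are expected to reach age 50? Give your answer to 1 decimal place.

5948.6

The relevant probability is 328,264/355,328 = 0.923834.
Expected number = 6,439 × 0.923834 = 5948.6.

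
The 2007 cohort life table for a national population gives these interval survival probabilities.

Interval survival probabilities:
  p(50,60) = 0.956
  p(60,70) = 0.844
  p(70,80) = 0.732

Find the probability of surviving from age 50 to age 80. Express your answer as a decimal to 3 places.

0.591

P(survive 50→80) = 0.956 × 0.844 × 0.732.
= 0.590624.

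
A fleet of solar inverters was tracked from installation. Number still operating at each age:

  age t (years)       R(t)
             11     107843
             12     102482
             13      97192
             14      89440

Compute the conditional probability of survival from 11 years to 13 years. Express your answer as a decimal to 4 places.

0.9012

The conditional survival probability is R(13)/R(11) = 97192/107843 = 0.901236.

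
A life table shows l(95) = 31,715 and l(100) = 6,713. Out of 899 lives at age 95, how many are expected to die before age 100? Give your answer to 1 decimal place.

708.7

The relevant probability is 1 − 6,713/31,715 = 0.788334.
Expected number = 899 × 0.788334 = 708.7.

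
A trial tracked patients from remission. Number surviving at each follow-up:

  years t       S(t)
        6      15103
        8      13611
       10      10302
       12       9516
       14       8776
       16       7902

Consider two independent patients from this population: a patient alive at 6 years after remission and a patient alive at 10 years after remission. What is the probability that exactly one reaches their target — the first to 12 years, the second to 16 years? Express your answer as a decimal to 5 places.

p₁ = S(12)/S(6) = 9516/15103 = 0.630073; p₂ = S(16)/S(10) = 7902/10302 = 0.767036.
P(exactly one) = p₁(1−p₂) + (1−p₁)p₂ = 0.146784 + 0.283747 = 0.430532.

0.43053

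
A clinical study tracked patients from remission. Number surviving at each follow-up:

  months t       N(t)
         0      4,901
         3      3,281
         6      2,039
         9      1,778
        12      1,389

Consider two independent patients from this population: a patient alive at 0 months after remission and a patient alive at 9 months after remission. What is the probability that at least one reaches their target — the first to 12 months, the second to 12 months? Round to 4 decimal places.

p₁ = N(12)/N(0) = 1,389/4,901 = 0.283412; p₂ = N(12)/N(9) = 1,389/1,778 = 0.781215.
P(at least one) = 1 − (1−p₁)(1−p₂) = 1 − 0.716588 × 0.218785 = 0.843221.

0.8432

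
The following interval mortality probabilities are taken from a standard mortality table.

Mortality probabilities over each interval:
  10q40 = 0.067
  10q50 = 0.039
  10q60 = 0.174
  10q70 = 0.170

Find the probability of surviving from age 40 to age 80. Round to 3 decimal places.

0.615

Chaining the interval survival probabilities: (1 − 0.067) × (1 − 0.039) × (1 − 0.174) × (1 − 0.170).
= 0.933 × 0.961 × 0.826 × 0.830 = 0.614700.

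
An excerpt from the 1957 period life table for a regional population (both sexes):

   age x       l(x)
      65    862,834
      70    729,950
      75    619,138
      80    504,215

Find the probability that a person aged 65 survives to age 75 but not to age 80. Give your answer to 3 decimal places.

0.133

This is the probability of reaching 75 but not 80, conditional on being alive at 65: (l(75) − l(80)) / l(65).
= (619,138 − 504,215) / 862,834 = 114,923 / 862,834 = 0.133192.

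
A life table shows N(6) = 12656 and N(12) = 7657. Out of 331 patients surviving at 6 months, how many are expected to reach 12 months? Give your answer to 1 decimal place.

The relevant probability is 7657/12656 = 0.605009.
Expected number = 331 × 0.605009 = 200.3.

200.3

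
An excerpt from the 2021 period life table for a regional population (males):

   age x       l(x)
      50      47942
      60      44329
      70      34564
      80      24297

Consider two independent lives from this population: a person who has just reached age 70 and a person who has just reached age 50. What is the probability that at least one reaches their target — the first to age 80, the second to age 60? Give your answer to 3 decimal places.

0.978

p₁ = l(80)/l(70) = 24297/34564 = 0.702957; p₂ = l(60)/l(50) = 44329/47942 = 0.924638.
P(at least one) = 1 − (1−p₁)(1−p₂) = 1 − 0.297043 × 0.075362 = 0.977614.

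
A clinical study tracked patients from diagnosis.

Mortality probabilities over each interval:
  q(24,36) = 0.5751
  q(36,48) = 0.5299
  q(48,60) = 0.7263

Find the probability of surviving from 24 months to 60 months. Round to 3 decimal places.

The overall survival probability is (1 − 0.5751) × (1 − 0.5299) × (1 − 0.7263).
= 0.4249 × 0.4701 × 0.2737 = 0.054670.

0.055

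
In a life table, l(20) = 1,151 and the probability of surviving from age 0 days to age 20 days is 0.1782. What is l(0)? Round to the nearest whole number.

l(0) = l(20) / p = 1,151 / 0.1782 = 6459.

6459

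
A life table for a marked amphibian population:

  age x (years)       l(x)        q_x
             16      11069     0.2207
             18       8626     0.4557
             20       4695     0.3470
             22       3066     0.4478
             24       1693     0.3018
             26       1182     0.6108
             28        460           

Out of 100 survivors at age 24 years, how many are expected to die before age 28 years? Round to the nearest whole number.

73

The relevant probability is 1 − 460/1693 = 0.728293.
Expected number = 100 × 0.728293 = 73.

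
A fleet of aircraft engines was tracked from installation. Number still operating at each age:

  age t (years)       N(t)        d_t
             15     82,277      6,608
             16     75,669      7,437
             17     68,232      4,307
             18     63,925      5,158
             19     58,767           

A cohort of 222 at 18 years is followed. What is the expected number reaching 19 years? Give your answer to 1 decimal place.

The relevant probability is 58,767/63,925 = 0.919312.
Expected number = 222 × 0.919312 = 204.1.

204.1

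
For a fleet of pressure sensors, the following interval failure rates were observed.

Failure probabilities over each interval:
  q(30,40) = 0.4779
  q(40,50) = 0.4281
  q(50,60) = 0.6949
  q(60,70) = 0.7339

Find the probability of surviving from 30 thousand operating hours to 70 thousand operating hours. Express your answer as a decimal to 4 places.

Chaining the interval survival probabilities: (1 − 0.4779) × (1 − 0.4281) × (1 − 0.6949) × (1 − 0.7339).
= 0.5221 × 0.5719 × 0.3051 × 0.2661 = 0.024242.

0.0242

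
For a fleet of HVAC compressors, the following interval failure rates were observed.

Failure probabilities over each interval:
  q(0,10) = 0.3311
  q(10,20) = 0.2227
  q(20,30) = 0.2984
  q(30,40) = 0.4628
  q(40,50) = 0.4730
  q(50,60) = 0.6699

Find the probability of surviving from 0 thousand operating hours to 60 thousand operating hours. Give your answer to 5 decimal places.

0.03409

Survival from 0 to 60 is the product of surviving each interval: (1 − 0.3311) × (1 − 0.2227) × (1 − 0.2984) × (1 − 0.4628) × (1 − 0.4730) × (1 − 0.6699).
= 0.6689 × 0.7773 × 0.7016 × 0.5372 × 0.5270 × 0.3301 = 0.034090.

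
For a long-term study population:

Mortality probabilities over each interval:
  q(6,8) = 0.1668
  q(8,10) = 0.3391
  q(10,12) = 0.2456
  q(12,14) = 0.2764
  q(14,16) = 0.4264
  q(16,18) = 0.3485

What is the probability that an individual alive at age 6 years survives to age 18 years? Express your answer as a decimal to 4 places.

0.1123

Chaining the interval survival probabilities: (1 − 0.1668) × (1 − 0.3391) × (1 − 0.2456) × (1 − 0.2764) × (1 − 0.4264) × (1 − 0.3485).
= 0.8332 × 0.6609 × 0.7544 × 0.7236 × 0.5736 × 0.6515 = 0.112333.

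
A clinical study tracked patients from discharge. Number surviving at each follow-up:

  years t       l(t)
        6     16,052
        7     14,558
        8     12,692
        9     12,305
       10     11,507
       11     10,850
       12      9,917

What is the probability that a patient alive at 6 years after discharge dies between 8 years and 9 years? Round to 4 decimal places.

0.0241

This is the probability of reaching 8 but not 9, conditional on being alive at 6: (l(8) − l(9)) / l(6).
= (12,692 − 12,305) / 16,052 = 387 / 16,052 = 0.024109.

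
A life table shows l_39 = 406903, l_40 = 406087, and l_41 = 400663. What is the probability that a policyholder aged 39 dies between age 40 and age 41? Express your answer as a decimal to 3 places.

We want 1|1q39 = (l_40 − l_41)/l_39.
This is the probability of reaching 40 but not 41, conditional on being alive at 39: (l_40 − l_41) / l_39.
= (406087 − 400663) / 406903 = 5424 / 406903 = 0.013330.

0.013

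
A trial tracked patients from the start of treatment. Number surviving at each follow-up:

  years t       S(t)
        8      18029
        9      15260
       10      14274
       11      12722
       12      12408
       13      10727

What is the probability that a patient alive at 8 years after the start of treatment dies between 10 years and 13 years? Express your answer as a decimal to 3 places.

This is the probability of reaching 10 but not 13, conditional on being alive at 8: (S(10) − S(13)) / S(8).
= (14274 − 10727) / 18029 = 3547 / 18029 = 0.196739.

0.197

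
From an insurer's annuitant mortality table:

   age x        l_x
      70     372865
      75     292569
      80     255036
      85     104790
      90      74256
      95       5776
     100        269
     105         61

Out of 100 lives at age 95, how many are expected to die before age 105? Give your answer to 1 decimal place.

The relevant probability is 1 − 61/5776 = 0.989439.
Expected number = 100 × 0.989439 = 98.9.

98.9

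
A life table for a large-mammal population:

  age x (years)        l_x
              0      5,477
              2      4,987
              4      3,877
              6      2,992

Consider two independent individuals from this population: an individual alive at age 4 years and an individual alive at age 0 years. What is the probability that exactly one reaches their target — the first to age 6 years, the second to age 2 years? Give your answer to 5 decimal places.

0.27689

p₁ = l_6/l_4 = 2,992/3,877 = 0.771731; p₂ = l_2/l_0 = 4,987/5,477 = 0.910535.
P(exactly one) = p₁(1−p₂) + (1−p₁)p₂ = 0.069043 + 0.207847 = 0.276890.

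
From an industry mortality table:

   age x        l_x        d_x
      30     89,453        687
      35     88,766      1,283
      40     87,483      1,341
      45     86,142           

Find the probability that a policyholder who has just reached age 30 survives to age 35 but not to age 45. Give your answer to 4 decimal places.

We want 5|10q30 = (l_35 − l_45)/l_30.
This is the probability of reaching 35 but not 45, conditional on being alive at 30: (l_35 − l_45) / l_30.
= (88,766 − 86,142) / 89,453 = 2,624 / 89,453 = 0.029334.

0.0293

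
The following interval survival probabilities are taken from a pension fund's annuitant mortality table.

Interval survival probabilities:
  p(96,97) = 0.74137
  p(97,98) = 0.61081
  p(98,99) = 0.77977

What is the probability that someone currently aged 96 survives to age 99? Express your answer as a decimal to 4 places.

0.3531

Chaining the interval survival probabilities: 0.74137 × 0.61081 × 0.77977.
= 0.353108.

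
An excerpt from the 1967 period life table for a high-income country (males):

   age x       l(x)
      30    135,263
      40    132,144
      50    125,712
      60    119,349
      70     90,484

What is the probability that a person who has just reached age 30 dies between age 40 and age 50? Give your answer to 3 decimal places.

This is the probability of reaching 40 but not 50, conditional on being alive at 30: (l(40) − l(50)) / l(30).
= (132,144 − 125,712) / 135,263 = 6,432 / 135,263 = 0.047552.

0.048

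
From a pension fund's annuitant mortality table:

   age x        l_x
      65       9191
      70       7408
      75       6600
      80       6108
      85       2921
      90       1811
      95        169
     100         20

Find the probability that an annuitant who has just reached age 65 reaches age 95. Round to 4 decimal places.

0.0184

The conditional survival probability is l_95/l_65 = 169/9191 = 0.018388.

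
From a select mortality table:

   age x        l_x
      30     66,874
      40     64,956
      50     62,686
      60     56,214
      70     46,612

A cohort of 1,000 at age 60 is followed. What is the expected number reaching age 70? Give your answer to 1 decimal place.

The relevant probability is 46,612/56,214 = 0.829188.
Expected number = 1,000 × 0.829188 = 829.2.

829.2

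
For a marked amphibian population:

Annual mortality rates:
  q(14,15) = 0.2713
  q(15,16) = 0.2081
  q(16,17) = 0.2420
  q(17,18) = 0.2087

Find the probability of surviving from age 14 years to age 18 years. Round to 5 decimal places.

The overall survival probability is (1 − 0.2713) × (1 − 0.2081) × (1 − 0.2420) × (1 − 0.2087).
= 0.7287 × 0.7919 × 0.7580 × 0.7913 = 0.346122.

0.34612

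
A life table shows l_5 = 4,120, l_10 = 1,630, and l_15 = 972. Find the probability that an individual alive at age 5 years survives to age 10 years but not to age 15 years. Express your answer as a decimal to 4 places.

0.1597

This is the probability of reaching 10 but not 15, conditional on being alive at 5: (l_10 − l_15) / l_5.
= (1,630 − 972) / 4,120 = 658 / 4,120 = 0.159709.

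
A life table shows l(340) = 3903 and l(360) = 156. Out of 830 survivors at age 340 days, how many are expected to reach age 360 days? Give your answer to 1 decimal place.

The relevant probability is 156/3903 = 0.039969.
Expected number = 830 × 0.039969 = 33.2.

33.2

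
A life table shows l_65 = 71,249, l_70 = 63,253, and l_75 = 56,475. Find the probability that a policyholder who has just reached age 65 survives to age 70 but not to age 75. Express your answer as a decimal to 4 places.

We want 5|5q65 = (l_70 − l_75)/l_65.
This is the probability of reaching 70 but not 75, conditional on being alive at 65: (l_70 − l_75) / l_65.
= (63,253 − 56,475) / 71,249 = 6,778 / 71,249 = 0.095131.

0.0951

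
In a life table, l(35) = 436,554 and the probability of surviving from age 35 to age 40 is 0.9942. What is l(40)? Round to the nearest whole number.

l(40) = l(35) × p = 436,554 × 0.9942 = 434022.

434022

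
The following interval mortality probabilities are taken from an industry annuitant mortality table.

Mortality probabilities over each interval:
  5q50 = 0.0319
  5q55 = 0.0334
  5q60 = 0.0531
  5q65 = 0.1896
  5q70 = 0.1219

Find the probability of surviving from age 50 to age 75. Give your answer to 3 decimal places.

The overall survival probability is (1 − 0.0319) × (1 − 0.0334) × (1 − 0.0531) × (1 − 0.1896) × (1 − 0.1219).
= 0.9681 × 0.9666 × 0.9469 × 0.8104 × 0.8781 = 0.630543.

0.631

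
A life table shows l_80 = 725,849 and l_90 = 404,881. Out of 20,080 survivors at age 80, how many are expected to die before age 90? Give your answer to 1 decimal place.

8879.3

The relevant probability is 1 − 404,881/725,849 = 0.442197.
Expected number = 20,080 × 0.442197 = 8879.3.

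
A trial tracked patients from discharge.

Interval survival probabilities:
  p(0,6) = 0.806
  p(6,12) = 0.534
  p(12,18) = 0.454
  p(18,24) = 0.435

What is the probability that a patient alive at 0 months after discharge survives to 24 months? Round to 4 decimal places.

P(survive 0→24) = 0.806 × 0.534 × 0.454 × 0.435.
= 0.085000.

0.0850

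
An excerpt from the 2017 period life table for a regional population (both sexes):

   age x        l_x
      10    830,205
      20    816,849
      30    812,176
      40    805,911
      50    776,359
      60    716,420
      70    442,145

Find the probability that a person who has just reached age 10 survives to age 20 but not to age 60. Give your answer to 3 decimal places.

0.121

This is the probability of reaching 20 but not 60, conditional on being alive at 10: (l_20 − l_60) / l_10.
= (816,849 − 716,420) / 830,205 = 100,429 / 830,205 = 0.120969.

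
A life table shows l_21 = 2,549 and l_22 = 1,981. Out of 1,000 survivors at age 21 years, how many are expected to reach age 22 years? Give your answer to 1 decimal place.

777.2

The relevant probability is 1,981/2,549 = 0.777168.
Expected number = 1,000 × 0.777168 = 777.2.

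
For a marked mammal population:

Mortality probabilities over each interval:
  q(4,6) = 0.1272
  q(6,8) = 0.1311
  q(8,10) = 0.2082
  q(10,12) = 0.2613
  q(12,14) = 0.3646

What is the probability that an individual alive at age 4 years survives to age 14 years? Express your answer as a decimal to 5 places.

Survival from 4 to 14 is the product of surviving each interval: (1 − 0.1272) × (1 − 0.1311) × (1 − 0.2082) × (1 − 0.2613) × (1 − 0.3646).
= 0.8728 × 0.8689 × 0.7918 × 0.7387 × 0.6354 = 0.281848.

0.28185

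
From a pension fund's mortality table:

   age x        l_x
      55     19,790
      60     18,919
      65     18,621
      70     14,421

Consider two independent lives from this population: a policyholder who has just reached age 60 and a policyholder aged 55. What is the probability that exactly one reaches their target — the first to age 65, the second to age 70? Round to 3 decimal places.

p₁ = l_65/l_60 = 18,621/18,919 = 0.984249; p₂ = l_70/l_55 = 14,421/19,790 = 0.728701.
P(exactly one) = p₁(1−p₂) + (1−p₁)p₂ = 0.267026 + 0.011478 = 0.278504.

0.279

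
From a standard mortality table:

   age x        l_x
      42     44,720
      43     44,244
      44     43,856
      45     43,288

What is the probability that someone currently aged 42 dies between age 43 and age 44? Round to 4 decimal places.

We want 1|1q42 = (l_43 − l_44)/l_42.
This is the probability of reaching 43 but not 44, conditional on being alive at 42: (l_43 − l_44) / l_42.
= (44,244 − 43,856) / 44,720 = 388 / 44,720 = 0.008676.

0.0087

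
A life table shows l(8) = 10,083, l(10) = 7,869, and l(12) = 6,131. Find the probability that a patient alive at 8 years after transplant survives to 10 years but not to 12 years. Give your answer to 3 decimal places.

0.172

This is the probability of reaching 10 but not 12, conditional on being alive at 8: (l(10) − l(12)) / l(8).
= (7,869 − 6,131) / 10,083 = 1,738 / 10,083 = 0.172369.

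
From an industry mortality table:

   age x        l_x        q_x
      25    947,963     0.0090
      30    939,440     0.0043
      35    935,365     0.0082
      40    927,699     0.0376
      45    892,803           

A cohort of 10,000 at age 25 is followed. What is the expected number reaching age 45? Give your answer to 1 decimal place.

9418.1

The relevant probability is 892,803/947,963 = 0.941812.
Expected number = 10,000 × 0.941812 = 9418.1.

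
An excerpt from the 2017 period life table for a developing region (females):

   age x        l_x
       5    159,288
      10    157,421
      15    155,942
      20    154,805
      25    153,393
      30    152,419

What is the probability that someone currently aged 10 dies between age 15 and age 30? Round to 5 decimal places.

We want 5|15q10 = (l_15 − l_30)/l_10.
This is the probability of reaching 15 but not 30, conditional on being alive at 10: (l_15 − l_30) / l_10.
= (155,942 − 152,419) / 157,421 = 3,523 / 157,421 = 0.022379.

0.02238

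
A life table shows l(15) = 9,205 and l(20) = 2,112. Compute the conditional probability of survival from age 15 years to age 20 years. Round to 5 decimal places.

The conditional survival probability is l(20)/l(15) = 2,112/9,205 = 0.229441.

0.22944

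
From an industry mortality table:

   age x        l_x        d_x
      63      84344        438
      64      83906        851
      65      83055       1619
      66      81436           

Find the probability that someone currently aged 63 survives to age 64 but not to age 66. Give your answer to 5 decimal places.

This is the probability of reaching 64 but not 66, conditional on being alive at 63: (l_64 − l_66) / l_63.
= (83906 − 81436) / 84344 = 2470 / 84344 = 0.029285.

0.02928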